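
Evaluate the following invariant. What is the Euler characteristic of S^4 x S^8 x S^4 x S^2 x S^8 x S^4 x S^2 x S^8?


chi is multiplicative: chi(X x Y) = chi(X) chi(Y).
Each even-dim sphere has chi = 2. There are 8 factors.
chi = 2^8 = 256

256


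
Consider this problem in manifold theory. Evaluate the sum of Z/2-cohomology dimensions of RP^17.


H^k(RP^17; Z/2) = Z/2 for each 0 <= k <= 17.
Total dimension = 17 + 1 = 18

18


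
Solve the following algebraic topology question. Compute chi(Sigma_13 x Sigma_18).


chi(Sigma_13) = 2 - 2*13 = -24
chi(Sigma_18) = 2 - 2*18 = -34
chi(product) = (-24) * (-34) = 816

816


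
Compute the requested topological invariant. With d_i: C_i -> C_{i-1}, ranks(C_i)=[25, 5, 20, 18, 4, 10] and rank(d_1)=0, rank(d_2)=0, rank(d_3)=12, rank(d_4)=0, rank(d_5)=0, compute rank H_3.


rank H_k = rank(ker d_k) - rank(im d_{k+1}).
rank(ker d_3) = rank(C_3) - rank(d_3) = 18 - 12 = 6.
rank(im d_{3+1}) = 0.
rank H_3 = 6 - 0 = 6

6


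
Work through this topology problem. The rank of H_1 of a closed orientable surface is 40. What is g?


For a closed orientable surface: b_1 = 2g.
40 = 2g
g = 40 / 2 = 20

20


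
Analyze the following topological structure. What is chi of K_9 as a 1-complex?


K_9: V = 9, E = C(9,2) = 36.
chi = V - E = 9 - 36 = -27

-27


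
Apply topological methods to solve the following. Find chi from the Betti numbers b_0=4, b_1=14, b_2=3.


chi = sum_k (-1)^k b_k.
= (4) + (-14) + (3)
= -7

-7


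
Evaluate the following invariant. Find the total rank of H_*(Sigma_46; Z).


For Sigma_46: b_0 = 1, b_1 = 2g = 92, b_2 = 1.
Total = 1 + 92 + 1 = 94

94


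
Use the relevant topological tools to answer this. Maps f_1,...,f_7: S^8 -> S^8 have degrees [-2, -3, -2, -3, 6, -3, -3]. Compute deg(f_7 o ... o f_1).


Degree is multiplicative: deg(composition) = product of degrees.
= (-2) * (-3) * (-2) * (-3) * (6) * (-3) * (-3) = 1944

1944


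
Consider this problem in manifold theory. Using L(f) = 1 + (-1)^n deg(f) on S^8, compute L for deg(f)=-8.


On S^8: L(f) = tr(f_0*) + (-1)^8 tr(f_8*) = 1 + (-1)^8 * deg(f).
L(f) = 1 + (-1)^8 * -8 = 1 + -8 = -7

-7


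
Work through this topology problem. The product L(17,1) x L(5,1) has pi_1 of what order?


pi_1(X x Y) = pi_1(X) x pi_1(Y).
pi_1(L(17,1)) = Z/17, pi_1(L(5,1)) = Z/5.
|Z/17 x Z/5| = 17 * 5 = 85

85


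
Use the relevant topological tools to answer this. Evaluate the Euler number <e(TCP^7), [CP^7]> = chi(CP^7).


For any closed oriented manifold, <e(TM),[M]> = chi(M).
chi(CP^7) = 7+1 = 8

8


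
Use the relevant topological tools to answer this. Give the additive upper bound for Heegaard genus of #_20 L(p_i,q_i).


Heegaard genus satisfies g(A#B) <= g(A) + g(B).
Each lens space has g = 1.
Upper bound: 20 * 1 = 20

20


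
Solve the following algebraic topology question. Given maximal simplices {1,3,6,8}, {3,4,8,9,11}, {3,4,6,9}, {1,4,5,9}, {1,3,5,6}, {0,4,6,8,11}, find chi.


Enumerate all faces; f-vector: f_0=9, f_1=29, f_2=33, f_3=14, f_4=2.
chi = sum (-1)^k f_k = 1

1


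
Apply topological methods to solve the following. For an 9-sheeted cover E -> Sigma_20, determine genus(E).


For an n-sheeted cover: chi(E) = n * chi(B).
chi(Sigma_20) = 2 - 2*20 = -38.
chi(E) = 9 * (-38) = -342.
genus(E) = (2 - chi(E))/2 = (2 - (-342))/2 = 344/2 = 172

172


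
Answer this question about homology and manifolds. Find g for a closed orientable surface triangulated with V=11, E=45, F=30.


chi = V - E + F = 11 - 45 + 30 = -4
For orientable closed surface: chi = 2 - 2g, so g = (2 - chi)/2.
g = (2 - (-4)) / 2 = 6 / 2 = 3

3


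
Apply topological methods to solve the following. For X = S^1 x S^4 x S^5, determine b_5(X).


Each S^d has Poincare polynomial 1 + t^d.
The product S^1 x S^4 x S^5 has Poincare polynomial prod(1+t^d_i).
Expanding: b_0=1, b_1=1, b_4=1, b_5=2, b_6=1, b_9=1, b_10=1.
b_5 = 2

2


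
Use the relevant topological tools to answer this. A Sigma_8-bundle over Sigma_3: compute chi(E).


For a fiber bundle F -> E -> B (with CW structure): chi(E) = chi(B) * chi(F).
chi(Sigma_3) = -4, chi(Sigma_8) = -14.
chi(E) = (-4) * (-14) = 56

56


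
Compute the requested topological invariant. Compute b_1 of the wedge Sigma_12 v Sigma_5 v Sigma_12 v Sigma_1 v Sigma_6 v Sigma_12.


For a wedge X v Y: reduced H_k(X v Y) = H_k(X) + H_k(Y).
Each Sigma_g contributes b_1 = 2g.
b_1 = 24 + 10 + 24 + 2 + 12 + 24 = 96

96


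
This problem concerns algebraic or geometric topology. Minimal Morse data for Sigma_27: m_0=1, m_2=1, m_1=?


A perfect Morse function has m_k = b_k.
For Sigma_27: b_0=1, b_1=2g=54, b_2=1.
Saddles m_1 = 2g = 54

54


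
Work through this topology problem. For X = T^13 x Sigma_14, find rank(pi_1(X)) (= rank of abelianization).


pi_1(A x B) = pi_1(A) x pi_1(B); rank of abelianization = b_1.
b_1(T^13) = 13, b_1(Sigma_14) = 2*14 = 28.
b_1(product) = 13 + 28 = 41

41


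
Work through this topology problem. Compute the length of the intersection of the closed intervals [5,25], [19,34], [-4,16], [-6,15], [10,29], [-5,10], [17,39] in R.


Intersection = [max(a_i), min(b_i)] = [19, 10].
Since 19 > 10, the intersection is empty.
Length = 0

0


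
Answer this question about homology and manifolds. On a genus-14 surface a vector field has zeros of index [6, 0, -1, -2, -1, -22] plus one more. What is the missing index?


Poincare-Hopf: sum of indices = chi(M).
chi(Sigma_14) = 2 - 2*14 = -26.
Sum of known indices = -20.
x = chi - (sum known) = -26 - (-20) = -6

-6


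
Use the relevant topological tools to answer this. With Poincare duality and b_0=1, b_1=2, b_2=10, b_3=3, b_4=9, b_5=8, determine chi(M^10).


By Poincare duality b_k = b_{10-k}, so full Betti numbers: b_0=1, b_1=2, b_2=10, b_3=3, b_4=9, b_5=8, b_6=9, b_7=3, b_8=10, b_9=2, b_10=1.
chi = sum (-1)^k b_k = 22

22


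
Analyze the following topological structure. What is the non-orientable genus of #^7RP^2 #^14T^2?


Since a >= 1, the sum is non-orientable; each T^2 can be replaced by RP^2 # RP^2 (since T^2#RP^2 = 3RP^2).
Total crosscaps k = 7 + 2*14 = 35.
Check via chi: chi = 7*1 + 14*0 - (7+14-1)*2 = -33 = 2 - k = -33. Consistent.

35


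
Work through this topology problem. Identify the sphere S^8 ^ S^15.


S^m ^ S^n = S^{m+n}.
k = 8 + 15 = 23

23


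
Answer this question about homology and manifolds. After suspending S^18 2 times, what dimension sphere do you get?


Each suspension raises dimension by 1: Sigma S^n = S^{n+1}.
Sigma^2 S^18 = S^{18+2} = S^20

20


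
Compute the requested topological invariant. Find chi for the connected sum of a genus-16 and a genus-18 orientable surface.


chi(Sigma_16) = 2 - 2*16 = -30
chi(Sigma_18) = 2 - 2*18 = -34
For surfaces: chi(A#B) = chi(A) + chi(B) - 2.
chi = -30 + -34 - 2 = -66

-66


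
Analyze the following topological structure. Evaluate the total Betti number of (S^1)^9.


b_k(T^9) = C(9,k), so the sum over k is sum_k C(9,k) = 2^9.
Total = 2^9 = 512

512


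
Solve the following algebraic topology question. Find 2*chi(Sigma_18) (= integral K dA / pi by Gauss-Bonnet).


Gauss-Bonnet: integral K dA = 2*pi*chi(M).
chi(Sigma_18) = 2 - 2*18 = -34.
(integral K dA)/pi = 2*chi = 2*(-34) = -68

-68


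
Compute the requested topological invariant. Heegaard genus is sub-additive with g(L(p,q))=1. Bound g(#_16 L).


Heegaard genus satisfies g(A#B) <= g(A) + g(B).
Each lens space has g = 1.
Upper bound: 16 * 1 = 16

16


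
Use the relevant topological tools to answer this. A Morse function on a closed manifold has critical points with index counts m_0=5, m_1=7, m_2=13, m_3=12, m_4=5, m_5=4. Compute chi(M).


Morse theory: chi(M) = sum_k (-1)^k m_k where m_k = #(index-k critical points).
= (5) + (-7) + (13) + (-12) + (5) + (-4) = 0

0


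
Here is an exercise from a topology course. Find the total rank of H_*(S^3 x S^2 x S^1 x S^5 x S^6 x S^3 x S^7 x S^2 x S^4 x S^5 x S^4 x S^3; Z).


Total Betti number is multiplicative under products.
Each S^d (d>=1) has total Betti number 2.
There are 12 sphere factors.
Total = 2^12 = 4096

4096


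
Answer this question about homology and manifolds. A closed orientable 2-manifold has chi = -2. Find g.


chi = 2 - 2g for closed orientable surfaces.
-2 = 2 - 2g
2g = 2 - (-2) = 4
g = 2

2


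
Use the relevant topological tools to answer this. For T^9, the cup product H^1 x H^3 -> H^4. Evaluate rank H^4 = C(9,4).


Cup product: H^p x H^q -> H^{p+q}; here p+q = 1+3 = 4.
rank H^k(T^n) = C(n,k).
C(9,4) = 126

126


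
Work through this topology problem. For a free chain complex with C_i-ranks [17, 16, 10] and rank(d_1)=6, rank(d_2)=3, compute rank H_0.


rank H_k = rank(ker d_k) - rank(im d_{k+1}).
rank(ker d_0) = rank(C_0) - rank(d_0) = 17 - 0 = 17.
rank(im d_{0+1}) = 6.
rank H_0 = 17 - 6 = 11

11


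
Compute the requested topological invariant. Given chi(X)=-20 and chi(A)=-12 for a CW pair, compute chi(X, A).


Relative Euler characteristic: chi(X, A) = chi(X) - chi(A).
= -20 - (-12) = -8

-8


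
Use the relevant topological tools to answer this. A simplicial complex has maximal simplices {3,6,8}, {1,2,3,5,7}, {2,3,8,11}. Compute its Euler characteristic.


Enumerate all faces; f-vector: f_0=8, f_1=17, f_2=15, f_3=6, f_4=1.
chi = sum (-1)^k f_k = 1

1


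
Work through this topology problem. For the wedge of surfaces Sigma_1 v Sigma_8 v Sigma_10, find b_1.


For a wedge X v Y: reduced H_k(X v Y) = H_k(X) + H_k(Y).
Each Sigma_g contributes b_1 = 2g.
b_1 = 2 + 16 + 20 = 38

38


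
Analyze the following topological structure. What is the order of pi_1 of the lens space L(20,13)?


pi_1(L(p,q)) = Z/pZ for any q coprime to p.
|pi_1(L(20,13))| = 20

20


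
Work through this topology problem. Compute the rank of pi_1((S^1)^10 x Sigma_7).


pi_1(A x B) = pi_1(A) x pi_1(B); rank of abelianization = b_1.
b_1(T^10) = 10, b_1(Sigma_7) = 2*7 = 14.
b_1(product) = 10 + 14 = 24

24


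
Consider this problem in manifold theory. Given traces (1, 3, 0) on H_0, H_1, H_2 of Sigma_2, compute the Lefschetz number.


L(f) = tr(f_0*) - tr(f_1*) + tr(f_2*).
= 1 - (3) + (0)
= -2

-2


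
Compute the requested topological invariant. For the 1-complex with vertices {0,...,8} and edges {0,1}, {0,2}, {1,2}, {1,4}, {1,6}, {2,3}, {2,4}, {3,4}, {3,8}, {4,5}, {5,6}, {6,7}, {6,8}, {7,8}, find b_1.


b_1 = E - V + (number of components).
E = 14, V = 9, components = 1.
b_1 = 14 - 9 + 1 = 6

6


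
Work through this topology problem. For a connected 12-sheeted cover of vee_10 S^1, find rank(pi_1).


Nielsen-Schreier: an index-n subgroup of F_r is free of rank 1 + n(r-1).
Equivalently: chi(cover) = n*chi(base); chi(vee_r S^1) = 1 - 10 = -9.
chi(E) = 12*(-9) = -108; rank = 1 - chi(E) = 1 - (-108) = 109.
rank = 1 + 12*(10-1) = 1 + 108 = 109

109


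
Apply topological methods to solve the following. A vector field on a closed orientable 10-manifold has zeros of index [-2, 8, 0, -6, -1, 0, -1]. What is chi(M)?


Poincare-Hopf: chi(M) = sum of indices of zeros.
chi = (-2) + (8) + (0) + (-6) + (-1) + (0) + (-1) = -2

-2


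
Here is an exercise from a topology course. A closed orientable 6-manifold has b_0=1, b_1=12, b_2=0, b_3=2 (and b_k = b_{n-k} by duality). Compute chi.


By Poincare duality b_k = b_{6-k}, so full Betti numbers: b_0=1, b_1=12, b_2=0, b_3=2, b_4=0, b_5=12, b_6=1.
chi = sum (-1)^k b_k = -24

-24


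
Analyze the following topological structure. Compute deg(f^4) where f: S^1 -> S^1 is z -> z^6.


deg(f) = 6. Degree is multiplicative: deg(f^4) = (deg f)^4.
deg(f^4) = (6)^4 = 1296

1296


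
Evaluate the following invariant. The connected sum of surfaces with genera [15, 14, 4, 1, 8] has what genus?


Genus is additive under connected sum of orientable surfaces.
g = 15 + 14 + 4 + 1 + 8 = 42

42


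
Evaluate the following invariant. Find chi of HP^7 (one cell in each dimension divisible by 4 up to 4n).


HP^7 has one cell in each dimension 0, 4, ..., 4*7 (7+1 cells, all even-dim).
chi = 7 + 1 = 8

8


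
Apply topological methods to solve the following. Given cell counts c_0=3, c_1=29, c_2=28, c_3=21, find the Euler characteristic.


chi = sum_k (-1)^k c_k.
= (-1)^0*3 + (-1)^1*29 + (-1)^2*28 + (-1)^3*21
= (3) + (-29) + (28) + (-21)
= -19

-19


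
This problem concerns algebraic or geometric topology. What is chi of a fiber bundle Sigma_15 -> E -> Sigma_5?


For a fiber bundle F -> E -> B (with CW structure): chi(E) = chi(B) * chi(F).
chi(Sigma_5) = -8, chi(Sigma_15) = -28.
chi(E) = (-8) * (-28) = 224

224


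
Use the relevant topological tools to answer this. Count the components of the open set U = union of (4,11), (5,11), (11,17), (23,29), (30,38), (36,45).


Sort and merge overlapping open intervals.
Merged: (4,11), (11,17), (23,29), (30,45).
Number of components = 4

4


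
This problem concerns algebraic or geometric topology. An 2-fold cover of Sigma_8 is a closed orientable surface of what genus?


For an n-sheeted cover: chi(E) = n * chi(B).
chi(Sigma_8) = 2 - 2*8 = -14.
chi(E) = 2 * (-14) = -28.
genus(E) = (2 - chi(E))/2 = (2 - (-28))/2 = 30/2 = 15

15


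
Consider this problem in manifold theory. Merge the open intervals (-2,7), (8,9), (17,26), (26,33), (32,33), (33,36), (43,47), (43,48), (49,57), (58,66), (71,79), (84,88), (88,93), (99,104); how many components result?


Sort and merge overlapping open intervals.
Merged: (-2,7), (8,9), (17,26), (26,33), (33,36), (43,48), (49,57), (58,66), (71,79), (84,88), (88,93), (99,104).
Number of components = 12

12


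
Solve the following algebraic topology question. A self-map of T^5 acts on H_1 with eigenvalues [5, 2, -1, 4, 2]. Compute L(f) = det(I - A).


For a torus self-map: L(f) = det(I - A) where A acts on H_1.
L(f) = (1-5) * (1-2) * (1--1) * (1-4) * (1-2) = -4 * -1 * 2 * -3 * -1 = 24

24


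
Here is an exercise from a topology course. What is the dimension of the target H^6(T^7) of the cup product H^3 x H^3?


Cup product: H^p x H^q -> H^{p+q}; here p+q = 3+3 = 6.
rank H^k(T^n) = C(n,k).
C(7,6) = 7

7


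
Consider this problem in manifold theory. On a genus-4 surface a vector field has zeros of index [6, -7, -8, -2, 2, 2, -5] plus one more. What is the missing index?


Poincare-Hopf: sum of indices = chi(M).
chi(Sigma_4) = 2 - 2*4 = -6.
Sum of known indices = -12.
x = chi - (sum known) = -6 - (-12) = 6

6


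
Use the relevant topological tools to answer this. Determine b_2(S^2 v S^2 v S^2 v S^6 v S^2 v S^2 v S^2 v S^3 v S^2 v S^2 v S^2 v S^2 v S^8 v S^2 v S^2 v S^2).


For a wedge of spheres, H_k (k>0) is free on one generator per sphere of dimension k.
Spheres of dimension 2: count = 13.
b_2 = 13

13


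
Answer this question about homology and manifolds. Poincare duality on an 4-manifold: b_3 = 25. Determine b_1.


Poincare duality for closed orientable n-manifolds: b_k = b_{n-k}.
Here n = 4, so b_1 = b_3 = 25

25


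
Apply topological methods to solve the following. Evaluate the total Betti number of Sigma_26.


For Sigma_26: b_0 = 1, b_1 = 2g = 52, b_2 = 1.
Total = 1 + 52 + 1 = 54

54


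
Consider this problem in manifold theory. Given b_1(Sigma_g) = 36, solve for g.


For a closed orientable surface: b_1 = 2g.
36 = 2g
g = 36 / 2 = 18

18


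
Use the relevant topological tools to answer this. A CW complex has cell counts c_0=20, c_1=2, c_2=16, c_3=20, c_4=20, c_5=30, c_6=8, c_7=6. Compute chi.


chi = sum_k (-1)^k c_k.
= (-1)^0*20 + (-1)^1*2 + (-1)^2*16 + (-1)^3*20 + (-1)^4*20 + (-1)^5*30 + (-1)^6*8 + (-1)^7*6
= (20) + (-2) + (16) + (-20) + (20) + (-30) + (8) + (-6)
= 6

6


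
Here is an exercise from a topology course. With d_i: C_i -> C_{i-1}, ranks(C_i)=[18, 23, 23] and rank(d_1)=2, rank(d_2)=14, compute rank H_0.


rank H_k = rank(ker d_k) - rank(im d_{k+1}).
rank(ker d_0) = rank(C_0) - rank(d_0) = 18 - 0 = 18.
rank(im d_{0+1}) = 2.
rank H_0 = 18 - 2 = 16

16


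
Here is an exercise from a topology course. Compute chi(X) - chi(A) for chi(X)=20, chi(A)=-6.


Relative Euler characteristic: chi(X, A) = chi(X) - chi(A).
= 20 - (-6) = 26

26


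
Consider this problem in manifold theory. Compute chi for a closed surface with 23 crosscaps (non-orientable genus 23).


For a non-orientable closed surface with k crosscaps: chi = 2 - k.
Here k = 23.
chi = 2 - 23 = -21

-21


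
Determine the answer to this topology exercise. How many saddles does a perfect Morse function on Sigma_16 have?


A perfect Morse function has m_k = b_k.
For Sigma_16: b_0=1, b_1=2g=32, b_2=1.
Saddles m_1 = 2g = 32

32


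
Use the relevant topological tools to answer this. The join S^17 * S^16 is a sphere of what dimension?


Join of spheres: S^m * S^n = S^{m+n+1}.
dim = 17 + 16 + 1 = 34

34


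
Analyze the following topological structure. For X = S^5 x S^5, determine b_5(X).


Each S^d has Poincare polynomial 1 + t^d.
The product S^5 x S^5 has Poincare polynomial prod(1+t^d_i).
Expanding: b_0=1, b_5=2, b_10=1.
b_5 = 2

2


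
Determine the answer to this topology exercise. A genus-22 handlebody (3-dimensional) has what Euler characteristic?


A genus-g handlebody deformation retracts to a wedge of g circles.
chi(vee_g S^1) = 1 - g.
chi(H_22) = 1 - 22 = -21

-21


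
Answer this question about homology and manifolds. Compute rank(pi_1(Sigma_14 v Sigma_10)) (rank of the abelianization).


For a wedge: H_1(A v B) = H_1(A) + H_1(B).
b_1(Sigma_14) = 28, b_1(Sigma_10) = 20.
b_1 = 28 + 20 = 48

48


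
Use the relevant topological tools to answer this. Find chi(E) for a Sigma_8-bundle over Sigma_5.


For a fiber bundle F -> E -> B (with CW structure): chi(E) = chi(B) * chi(F).
chi(Sigma_5) = -8, chi(Sigma_8) = -14.
chi(E) = (-8) * (-14) = 112

112


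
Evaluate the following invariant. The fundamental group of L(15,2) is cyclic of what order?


pi_1(L(p,q)) = Z/pZ for any q coprime to p.
|pi_1(L(15,2))| = 15

15


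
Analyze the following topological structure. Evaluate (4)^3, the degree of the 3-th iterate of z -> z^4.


deg(f) = 4. Degree is multiplicative: deg(f^3) = (deg f)^3.
deg(f^3) = (4)^3 = 64

64


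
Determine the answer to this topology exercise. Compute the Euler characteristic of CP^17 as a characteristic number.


For any closed oriented manifold, <e(TM),[M]> = chi(M).
chi(CP^17) = 17+1 = 18

18


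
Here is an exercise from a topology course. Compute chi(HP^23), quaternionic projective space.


HP^23 has one cell in each dimension 0, 4, ..., 4*23 (23+1 cells, all even-dim).
chi = 23 + 1 = 24

24


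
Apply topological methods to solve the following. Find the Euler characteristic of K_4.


K_4: V = 4, E = C(4,2) = 6.
chi = V - E = 4 - 6 = -2

-2


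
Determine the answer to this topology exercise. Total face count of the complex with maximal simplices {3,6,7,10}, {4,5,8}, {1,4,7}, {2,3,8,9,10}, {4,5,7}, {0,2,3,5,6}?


Each maximal simplex on m vertices has 2^m - 1 nonempty faces.
Take the union (dedupe shared faces).
Total distinct faces = 81

81


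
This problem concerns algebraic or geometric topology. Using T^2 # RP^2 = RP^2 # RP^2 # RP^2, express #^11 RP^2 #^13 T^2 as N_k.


Since a >= 1, the sum is non-orientable; each T^2 can be replaced by RP^2 # RP^2 (since T^2#RP^2 = 3RP^2).
Total crosscaps k = 11 + 2*13 = 37.
Check via chi: chi = 11*1 + 13*0 - (11+13-1)*2 = -35 = 2 - k = -35. Consistent.

37


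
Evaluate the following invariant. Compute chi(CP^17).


CP^17 has one cell in each even dimension 0, 2, ..., 2*17 (17+1 cells total).
All cells are even-dimensional, so chi = number of cells.
chi = 17 + 1 = 18

18


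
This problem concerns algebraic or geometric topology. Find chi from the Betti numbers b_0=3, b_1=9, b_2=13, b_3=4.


chi = sum_k (-1)^k b_k.
= (3) + (-9) + (13) + (-4)
= 3

3


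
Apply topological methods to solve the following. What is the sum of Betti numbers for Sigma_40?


For Sigma_40: b_0 = 1, b_1 = 2g = 80, b_2 = 1.
Total = 1 + 80 + 1 = 82

82


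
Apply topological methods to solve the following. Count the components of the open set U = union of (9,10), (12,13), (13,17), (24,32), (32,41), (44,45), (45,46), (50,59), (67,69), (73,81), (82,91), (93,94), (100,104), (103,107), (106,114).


Sort and merge overlapping open intervals.
Merged: (9,10), (12,13), (13,17), (24,32), (32,41), (44,45), (45,46), (50,59), (67,69), (73,81), (82,91), (93,94), (100,114).
Number of components = 13

13


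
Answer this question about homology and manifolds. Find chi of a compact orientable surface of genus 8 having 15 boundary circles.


For a compact orientable surface with genus g and b boundary components: chi = 2 - 2g - b.
chi = 2 - 2*8 - 15 = 2 - 16 - 15 = -29

-29


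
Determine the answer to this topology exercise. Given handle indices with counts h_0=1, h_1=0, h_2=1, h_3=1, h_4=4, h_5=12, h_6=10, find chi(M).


Handles of index k contribute (-1)^k to chi (same as CW cells).
chi = (1) + (0) + (1) + (-1) + (4) + (-12) + (10) = 3

3


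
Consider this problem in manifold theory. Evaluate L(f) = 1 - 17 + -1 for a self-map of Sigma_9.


L(f) = tr(f_0*) - tr(f_1*) + tr(f_2*).
= 1 - (17) + (-1)
= -17

-17


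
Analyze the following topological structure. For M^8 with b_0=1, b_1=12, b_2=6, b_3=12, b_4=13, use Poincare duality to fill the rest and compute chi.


By Poincare duality b_k = b_{8-k}, so full Betti numbers: b_0=1, b_1=12, b_2=6, b_3=12, b_4=13, b_5=12, b_6=6, b_7=12, b_8=1.
chi = sum (-1)^k b_k = -21

-21


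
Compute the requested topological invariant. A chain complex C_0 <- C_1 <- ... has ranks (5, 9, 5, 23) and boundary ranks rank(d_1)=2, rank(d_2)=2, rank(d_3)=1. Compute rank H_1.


rank H_k = rank(ker d_k) - rank(im d_{k+1}).
rank(ker d_1) = rank(C_1) - rank(d_1) = 9 - 2 = 7.
rank(im d_{1+1}) = 2.
rank H_1 = 7 - 2 = 5

5


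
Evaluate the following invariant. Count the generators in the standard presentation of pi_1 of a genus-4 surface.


Standard presentation: pi_1(Sigma_g) = <a_1,b_1,...,a_g,b_g | [a_1,b_1]...[a_g,b_g] = 1>.
Number of generators = 2g = 2*4 = 8

8


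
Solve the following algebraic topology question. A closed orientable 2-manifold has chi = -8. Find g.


chi = 2 - 2g for closed orientable surfaces.
-8 = 2 - 2g
2g = 2 - (-8) = 10
g = 5

5


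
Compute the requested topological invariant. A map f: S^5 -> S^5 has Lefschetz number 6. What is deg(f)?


L(f) = 1 + (-1)^5 deg(f) on S^5.
6 = 1 + (-1)^5 * deg(f)
(-1)^5 * deg(f) = 5
deg(f) = -5

-5


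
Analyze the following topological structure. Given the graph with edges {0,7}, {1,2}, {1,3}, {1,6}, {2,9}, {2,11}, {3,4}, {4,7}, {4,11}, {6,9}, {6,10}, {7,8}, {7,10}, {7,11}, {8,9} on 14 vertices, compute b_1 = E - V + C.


b_1 = E - V + (number of components).
E = 15, V = 14, components = 4.
b_1 = 15 - 14 + 4 = 5

5


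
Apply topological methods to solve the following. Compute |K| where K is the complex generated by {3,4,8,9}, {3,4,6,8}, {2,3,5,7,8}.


Each maximal simplex on m vertices has 2^m - 1 nonempty faces.
Take the union (dedupe shared faces).
Total distinct faces = 51

51


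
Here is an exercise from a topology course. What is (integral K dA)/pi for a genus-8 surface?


Gauss-Bonnet: integral K dA = 2*pi*chi(M).
chi(Sigma_8) = 2 - 2*8 = -14.
(integral K dA)/pi = 2*chi = 2*(-14) = -28

-28


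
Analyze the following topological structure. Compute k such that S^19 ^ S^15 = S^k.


S^m ^ S^n = S^{m+n}.
k = 19 + 15 = 34

34


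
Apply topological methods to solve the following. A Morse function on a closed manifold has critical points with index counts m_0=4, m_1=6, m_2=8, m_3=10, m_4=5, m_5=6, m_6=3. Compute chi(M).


Morse theory: chi(M) = sum_k (-1)^k m_k where m_k = #(index-k critical points).
= (4) + (-6) + (8) + (-10) + (5) + (-6) + (3) = -2

-2


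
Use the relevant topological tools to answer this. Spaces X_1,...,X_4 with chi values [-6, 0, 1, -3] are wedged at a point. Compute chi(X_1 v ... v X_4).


chi(A v B) = chi(A) + chi(B) - 1 (one point identified).
For 4 spaces: chi = (sum chi_i) - (4 - 1).
sum = -8; chi = -8 - 3 = -11

-11


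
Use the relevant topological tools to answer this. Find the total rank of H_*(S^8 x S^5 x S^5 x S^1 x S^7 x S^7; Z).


Total Betti number is multiplicative under products.
Each S^d (d>=1) has total Betti number 2.
There are 6 sphere factors.
Total = 2^6 = 64

64


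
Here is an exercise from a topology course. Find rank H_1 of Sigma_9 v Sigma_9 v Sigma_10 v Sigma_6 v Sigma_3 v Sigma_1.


For a wedge X v Y: reduced H_k(X v Y) = H_k(X) + H_k(Y).
Each Sigma_g contributes b_1 = 2g.
b_1 = 18 + 18 + 20 + 12 + 6 + 2 = 76

76


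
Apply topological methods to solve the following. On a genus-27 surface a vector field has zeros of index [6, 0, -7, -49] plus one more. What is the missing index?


Poincare-Hopf: sum of indices = chi(M).
chi(Sigma_27) = 2 - 2*27 = -52.
Sum of known indices = -50.
x = chi - (sum known) = -52 - (-50) = -2

-2


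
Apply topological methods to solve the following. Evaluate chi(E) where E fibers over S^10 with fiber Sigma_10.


chi(S^10) = 2 (n even), chi(Sigma_10) = 2 - 2*10 = -18.
chi(E) = 2 * (-18) = -36

-36


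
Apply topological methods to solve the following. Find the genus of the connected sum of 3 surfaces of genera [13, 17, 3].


Genus is additive under connected sum of orientable surfaces.
g = 13 + 17 + 3 = 33

33


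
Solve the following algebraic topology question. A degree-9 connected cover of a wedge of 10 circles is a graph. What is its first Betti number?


Nielsen-Schreier: an index-n subgroup of F_r is free of rank 1 + n(r-1).
Equivalently: chi(cover) = n*chi(base); chi(vee_r S^1) = 1 - 10 = -9.
chi(E) = 9*(-9) = -81; rank = 1 - chi(E) = 1 - (-81) = 82.
rank = 1 + 9*(10-1) = 1 + 81 = 82

82


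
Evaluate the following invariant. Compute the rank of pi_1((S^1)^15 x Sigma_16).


pi_1(A x B) = pi_1(A) x pi_1(B); rank of abelianization = b_1.
b_1(T^15) = 15, b_1(Sigma_16) = 2*16 = 32.
b_1(product) = 15 + 32 = 47

47


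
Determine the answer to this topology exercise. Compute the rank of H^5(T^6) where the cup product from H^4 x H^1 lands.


Cup product: H^p x H^q -> H^{p+q}; here p+q = 4+1 = 5.
rank H^k(T^n) = C(n,k).
C(6,5) = 6

6


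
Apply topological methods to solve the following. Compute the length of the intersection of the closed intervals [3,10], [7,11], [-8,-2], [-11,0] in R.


Intersection = [max(a_i), min(b_i)] = [7, -2].
Since 7 > -2, the intersection is empty.
Length = 0

0


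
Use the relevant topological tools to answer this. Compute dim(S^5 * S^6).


Join of spheres: S^m * S^n = S^{m+n+1}.
dim = 5 + 6 + 1 = 12

12


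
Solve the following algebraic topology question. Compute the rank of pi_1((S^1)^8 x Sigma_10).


pi_1(A x B) = pi_1(A) x pi_1(B); rank of abelianization = b_1.
b_1(T^8) = 8, b_1(Sigma_10) = 2*10 = 20.
b_1(product) = 8 + 20 = 28

28


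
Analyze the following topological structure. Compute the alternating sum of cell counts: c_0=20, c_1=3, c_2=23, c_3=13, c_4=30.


chi = sum_k (-1)^k c_k.
= (-1)^0*20 + (-1)^1*3 + (-1)^2*23 + (-1)^3*13 + (-1)^4*30
= (20) + (-3) + (23) + (-13) + (30)
= 57

57


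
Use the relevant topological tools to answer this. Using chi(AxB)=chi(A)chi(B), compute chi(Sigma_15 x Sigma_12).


chi(Sigma_15) = 2 - 2*15 = -28
chi(Sigma_12) = 2 - 2*12 = -22
chi(product) = (-28) * (-22) = 616

616


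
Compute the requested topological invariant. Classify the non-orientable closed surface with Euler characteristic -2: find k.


chi = 2 - k for closed non-orientable surfaces with k crosscaps.
-2 = 2 - k
k = 2 - (-2) = 4

4


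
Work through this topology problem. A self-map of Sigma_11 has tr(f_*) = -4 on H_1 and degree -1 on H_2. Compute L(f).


L(f) = tr(f_0*) - tr(f_1*) + tr(f_2*).
= 1 - (-4) + (-1)
= 4

4


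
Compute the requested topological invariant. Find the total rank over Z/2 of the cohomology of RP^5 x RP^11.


dim H^*(RP^n; Z/2) = n+1 (one Z/2 in each degree 0..n).
Total Betti number is multiplicative.
Total = (5+1) * (11+1) = 6 * 12 = 72

72


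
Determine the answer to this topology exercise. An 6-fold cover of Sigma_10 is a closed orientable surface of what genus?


For an n-sheeted cover: chi(E) = n * chi(B).
chi(Sigma_10) = 2 - 2*10 = -18.
chi(E) = 6 * (-18) = -108.
genus(E) = (2 - chi(E))/2 = (2 - (-108))/2 = 110/2 = 55

55


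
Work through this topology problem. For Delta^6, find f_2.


Delta^6 has 6+1 vertices. A 2-face is a choice of 2+1 vertices.
f_2 = C(6+1, 2+1) = C(7,3) = 35

35


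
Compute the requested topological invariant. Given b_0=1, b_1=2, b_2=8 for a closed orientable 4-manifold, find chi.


By Poincare duality b_k = b_{4-k}, so full Betti numbers: b_0=1, b_1=2, b_2=8, b_3=2, b_4=1.
chi = sum (-1)^k b_k = 6

6


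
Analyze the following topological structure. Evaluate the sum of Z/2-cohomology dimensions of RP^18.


H^k(RP^18; Z/2) = Z/2 for each 0 <= k <= 18.
Total dimension = 18 + 1 = 19

19


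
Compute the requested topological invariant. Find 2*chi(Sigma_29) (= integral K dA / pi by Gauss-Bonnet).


Gauss-Bonnet: integral K dA = 2*pi*chi(M).
chi(Sigma_29) = 2 - 2*29 = -56.
(integral K dA)/pi = 2*chi = 2*(-56) = -112

-112


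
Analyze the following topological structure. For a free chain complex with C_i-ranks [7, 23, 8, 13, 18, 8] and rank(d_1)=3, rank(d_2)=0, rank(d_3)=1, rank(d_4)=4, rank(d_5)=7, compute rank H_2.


rank H_k = rank(ker d_k) - rank(im d_{k+1}).
rank(ker d_2) = rank(C_2) - rank(d_2) = 8 - 0 = 8.
rank(im d_{2+1}) = 1.
rank H_2 = 8 - 1 = 7

7


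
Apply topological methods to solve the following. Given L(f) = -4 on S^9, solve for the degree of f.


L(f) = 1 + (-1)^9 deg(f) on S^9.
-4 = 1 + (-1)^9 * deg(f)
(-1)^9 * deg(f) = -5
deg(f) = 5

5


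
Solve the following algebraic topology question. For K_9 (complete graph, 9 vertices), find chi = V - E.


K_9: V = 9, E = C(9,2) = 36.
chi = V - E = 9 - 36 = -27

-27


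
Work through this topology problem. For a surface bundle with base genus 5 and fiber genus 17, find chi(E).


For a fiber bundle F -> E -> B (with CW structure): chi(E) = chi(B) * chi(F).
chi(Sigma_5) = -8, chi(Sigma_17) = -32.
chi(E) = (-8) * (-32) = 256

256


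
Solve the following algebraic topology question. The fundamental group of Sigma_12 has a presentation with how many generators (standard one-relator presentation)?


Standard presentation: pi_1(Sigma_g) = <a_1,b_1,...,a_g,b_g | [a_1,b_1]...[a_g,b_g] = 1>.
Number of generators = 2g = 2*12 = 24

24


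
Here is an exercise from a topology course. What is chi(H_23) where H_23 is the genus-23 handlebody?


A genus-g handlebody deformation retracts to a wedge of g circles.
chi(vee_g S^1) = 1 - g.
chi(H_23) = 1 - 23 = -22

-22


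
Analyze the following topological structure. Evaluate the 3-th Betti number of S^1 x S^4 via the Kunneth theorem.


Each S^d has Poincare polynomial 1 + t^d.
The product S^1 x S^4 has Poincare polynomial prod(1+t^d_i).
Expanding: b_0=1, b_1=1, b_4=1, b_5=1.
b_3 = 0

0


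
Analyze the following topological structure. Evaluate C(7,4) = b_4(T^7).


By the Kunneth formula, b_k(T^n) = C(n,k).
b_4(T^7) = C(7,4).
C(7,4) = 7!/(4!*3!) = 35

35


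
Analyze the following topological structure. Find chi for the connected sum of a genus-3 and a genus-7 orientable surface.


chi(Sigma_3) = 2 - 2*3 = -4
chi(Sigma_7) = 2 - 2*7 = -12
For surfaces: chi(A#B) = chi(A) + chi(B) - 2.
chi = -4 + -12 - 2 = -18

-18


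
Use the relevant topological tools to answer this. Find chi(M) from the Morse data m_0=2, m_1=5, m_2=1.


Morse theory: chi(M) = sum_k (-1)^k m_k where m_k = #(index-k critical points).
= (2) + (-5) + (1) = -2

-2


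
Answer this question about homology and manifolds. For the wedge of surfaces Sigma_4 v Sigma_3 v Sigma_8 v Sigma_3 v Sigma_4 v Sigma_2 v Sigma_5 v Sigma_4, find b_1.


For a wedge X v Y: reduced H_k(X v Y) = H_k(X) + H_k(Y).
Each Sigma_g contributes b_1 = 2g.
b_1 = 8 + 6 + 16 + 6 + 8 + 4 + 10 + 8 = 66

66


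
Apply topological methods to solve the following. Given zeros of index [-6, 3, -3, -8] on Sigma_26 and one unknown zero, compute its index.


Poincare-Hopf: sum of indices = chi(M).
chi(Sigma_26) = 2 - 2*26 = -50.
Sum of known indices = -14.
x = chi - (sum known) = -50 - (-14) = -36

-36


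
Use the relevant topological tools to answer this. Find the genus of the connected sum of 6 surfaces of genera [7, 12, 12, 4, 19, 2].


Genus is additive under connected sum of orientable surfaces.
g = 7 + 12 + 12 + 4 + 19 + 2 = 56

56


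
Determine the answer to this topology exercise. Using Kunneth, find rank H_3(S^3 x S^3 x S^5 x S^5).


Each S^d has Poincare polynomial 1 + t^d.
The product S^3 x S^3 x S^5 x S^5 has Poincare polynomial prod(1+t^d_i).
Expanding: b_0=1, b_3=2, b_5=2, b_6=1, b_8=4, b_10=1, b_11=2, b_13=2, b_16=1.
b_3 = 2

2


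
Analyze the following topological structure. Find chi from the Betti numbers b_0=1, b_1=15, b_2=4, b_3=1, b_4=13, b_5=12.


chi = sum_k (-1)^k b_k.
= (1) + (-15) + (4) + (-1) + (13) + (-12)
= -10

-10


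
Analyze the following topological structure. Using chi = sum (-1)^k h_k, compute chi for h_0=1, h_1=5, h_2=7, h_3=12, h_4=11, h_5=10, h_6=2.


Handles of index k contribute (-1)^k to chi (same as CW cells).
chi = (1) + (-5) + (7) + (-12) + (11) + (-10) + (2) = -6

-6


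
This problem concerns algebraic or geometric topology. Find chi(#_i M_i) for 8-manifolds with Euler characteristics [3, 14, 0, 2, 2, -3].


For n-manifolds: chi(A#B) = chi(A) + chi(B) - chi(S^8).
chi(S^8) = 1 + (-1)^8 = 2.
chi(#) = (sum chi_i) - (6-1)*chi(S^8) = 18 - 5*2 = 8

8


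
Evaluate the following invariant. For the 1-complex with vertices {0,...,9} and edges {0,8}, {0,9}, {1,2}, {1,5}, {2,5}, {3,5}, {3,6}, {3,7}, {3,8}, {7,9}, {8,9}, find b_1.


b_1 = E - V + (number of components).
E = 11, V = 10, components = 2.
b_1 = 11 - 10 + 2 = 3

3


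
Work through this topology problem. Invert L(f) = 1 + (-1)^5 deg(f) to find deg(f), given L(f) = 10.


L(f) = 1 + (-1)^5 deg(f) on S^5.
10 = 1 + (-1)^5 * deg(f)
(-1)^5 * deg(f) = 9
deg(f) = -9

-9


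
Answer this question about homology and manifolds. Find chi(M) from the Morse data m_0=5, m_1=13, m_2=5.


Morse theory: chi(M) = sum_k (-1)^k m_k where m_k = #(index-k critical points).
= (5) + (-13) + (5) = -3

-3


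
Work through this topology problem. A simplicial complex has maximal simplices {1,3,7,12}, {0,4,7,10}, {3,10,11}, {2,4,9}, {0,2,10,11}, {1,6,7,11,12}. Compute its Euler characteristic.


Enumerate all faces; f-vector: f_0=11, f_1=29, f_2=23, f_3=8, f_4=1.
chi = sum (-1)^k f_k = -2

-2


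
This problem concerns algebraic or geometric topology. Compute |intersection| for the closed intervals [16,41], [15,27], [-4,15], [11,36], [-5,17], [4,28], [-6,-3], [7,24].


Intersection = [max(a_i), min(b_i)] = [16, -3].
Since 16 > -3, the intersection is empty.
Length = 0

0


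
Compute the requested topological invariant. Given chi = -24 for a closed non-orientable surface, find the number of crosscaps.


chi = 2 - k for closed non-orientable surfaces with k crosscaps.
-24 = 2 - k
k = 2 - (-24) = 26

26


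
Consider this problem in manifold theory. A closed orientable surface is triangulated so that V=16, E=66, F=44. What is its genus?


chi = V - E + F = 16 - 66 + 44 = -6
For orientable closed surface: chi = 2 - 2g, so g = (2 - chi)/2.
g = (2 - (-6)) / 2 = 8 / 2 = 4

4


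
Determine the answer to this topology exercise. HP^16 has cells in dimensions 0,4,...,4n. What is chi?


HP^16 has one cell in each dimension 0, 4, ..., 4*16 (16+1 cells, all even-dim).
chi = 16 + 1 = 17

17


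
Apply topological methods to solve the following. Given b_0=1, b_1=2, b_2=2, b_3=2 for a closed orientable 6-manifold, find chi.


By Poincare duality b_k = b_{6-k}, so full Betti numbers: b_0=1, b_1=2, b_2=2, b_3=2, b_4=2, b_5=2, b_6=1.
chi = sum (-1)^k b_k = 0

0


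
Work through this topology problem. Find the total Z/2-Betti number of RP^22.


H^k(RP^22; Z/2) = Z/2 for each 0 <= k <= 22.
Total dimension = 22 + 1 = 23

23


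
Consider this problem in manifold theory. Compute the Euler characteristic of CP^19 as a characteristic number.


For any closed oriented manifold, <e(TM),[M]> = chi(M).
chi(CP^19) = 19+1 = 20

20


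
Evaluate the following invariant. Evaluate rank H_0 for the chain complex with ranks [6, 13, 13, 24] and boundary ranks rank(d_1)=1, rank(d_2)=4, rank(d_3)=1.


rank H_k = rank(ker d_k) - rank(im d_{k+1}).
rank(ker d_0) = rank(C_0) - rank(d_0) = 6 - 0 = 6.
rank(im d_{0+1}) = 1.
rank H_0 = 6 - 1 = 5

5


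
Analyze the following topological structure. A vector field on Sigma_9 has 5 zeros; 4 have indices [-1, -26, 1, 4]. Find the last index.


Poincare-Hopf: sum of indices = chi(M).
chi(Sigma_9) = 2 - 2*9 = -16.
Sum of known indices = -22.
x = chi - (sum known) = -16 - (-22) = 6

6


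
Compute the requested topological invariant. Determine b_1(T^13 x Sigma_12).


pi_1(A x B) = pi_1(A) x pi_1(B); rank of abelianization = b_1.
b_1(T^13) = 13, b_1(Sigma_12) = 2*12 = 24.
b_1(product) = 13 + 24 = 37

37


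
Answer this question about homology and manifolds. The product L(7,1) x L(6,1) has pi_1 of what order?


pi_1(X x Y) = pi_1(X) x pi_1(Y).
pi_1(L(7,1)) = Z/7, pi_1(L(6,1)) = Z/6.
|Z/7 x Z/6| = 7 * 6 = 42

42


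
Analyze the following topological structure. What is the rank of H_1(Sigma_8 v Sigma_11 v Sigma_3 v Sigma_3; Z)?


For a wedge X v Y: reduced H_k(X v Y) = H_k(X) + H_k(Y).
Each Sigma_g contributes b_1 = 2g.
b_1 = 16 + 22 + 6 + 6 = 50

50


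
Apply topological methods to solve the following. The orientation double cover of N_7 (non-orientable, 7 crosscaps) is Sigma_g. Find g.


chi(N_7) = 2 - 7 = -5.
Double cover: chi(Sigma_g) = 2 * chi(N_7) = 2*(-5) = -10.
2 - 2g = -10, so g = (2 - (-10))/2 = 12/2 = 6

6


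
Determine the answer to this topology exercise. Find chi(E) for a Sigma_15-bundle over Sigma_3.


For a fiber bundle F -> E -> B (with CW structure): chi(E) = chi(B) * chi(F).
chi(Sigma_3) = -4, chi(Sigma_15) = -28.
chi(E) = (-4) * (-28) = 112

112


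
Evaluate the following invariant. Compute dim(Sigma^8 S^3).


Each suspension raises dimension by 1: Sigma S^n = S^{n+1}.
Sigma^8 S^3 = S^{3+8} = S^11

11


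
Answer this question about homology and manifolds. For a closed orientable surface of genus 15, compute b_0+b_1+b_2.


For Sigma_15: b_0 = 1, b_1 = 2g = 30, b_2 = 1.
Total = 1 + 30 + 1 = 32

32


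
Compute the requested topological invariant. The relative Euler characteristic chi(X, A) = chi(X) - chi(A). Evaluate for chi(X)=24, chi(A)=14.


Relative Euler characteristic: chi(X, A) = chi(X) - chi(A).
= 24 - (14) = 10

10


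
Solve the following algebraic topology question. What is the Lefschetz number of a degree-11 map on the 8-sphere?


On S^8: L(f) = tr(f_0*) + (-1)^8 tr(f_8*) = 1 + (-1)^8 * deg(f).
L(f) = 1 + (-1)^8 * 11 = 1 + 11 = 12

12


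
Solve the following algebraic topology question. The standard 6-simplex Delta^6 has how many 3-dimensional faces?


Delta^6 has 6+1 vertices. A 3-face is a choice of 3+1 vertices.
f_3 = C(6+1, 3+1) = C(7,4) = 35

35


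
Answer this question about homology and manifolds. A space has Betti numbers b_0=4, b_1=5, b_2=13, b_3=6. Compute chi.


chi = sum_k (-1)^k b_k.
= (4) + (-5) + (13) + (-6)
= 6

6


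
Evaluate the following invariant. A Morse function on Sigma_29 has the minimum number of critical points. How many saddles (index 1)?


A perfect Morse function has m_k = b_k.
For Sigma_29: b_0=1, b_1=2g=58, b_2=1.
Saddles m_1 = 2g = 58

58
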